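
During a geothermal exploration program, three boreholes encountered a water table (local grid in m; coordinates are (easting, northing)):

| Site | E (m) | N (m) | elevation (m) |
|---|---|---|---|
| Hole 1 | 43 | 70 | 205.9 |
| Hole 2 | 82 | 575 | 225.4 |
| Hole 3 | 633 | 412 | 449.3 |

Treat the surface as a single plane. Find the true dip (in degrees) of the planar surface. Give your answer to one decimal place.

Let the plane be z = a·E + b·N + c.
Hole 2−Hole 1: 39a + 505b = 19.5;  Hole 3−Hole 1: 590a + 342b = 243.4.
Solving gives a = 0.40844, b = 0.00707.
Gradient magnitude |∇z| = √(a² + b²) = √(0.16683 + 0.00005) = 0.40850.
True dip = arctan(0.40850) = 22.2°, dipping toward W (azimuth ≈ 269°).

22.2°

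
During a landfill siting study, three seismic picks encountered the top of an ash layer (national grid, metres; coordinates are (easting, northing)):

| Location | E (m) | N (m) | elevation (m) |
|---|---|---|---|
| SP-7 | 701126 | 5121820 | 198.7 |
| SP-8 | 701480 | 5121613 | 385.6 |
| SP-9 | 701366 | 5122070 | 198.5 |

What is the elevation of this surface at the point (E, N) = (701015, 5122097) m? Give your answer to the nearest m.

Two edge vectors: SP-7→SP-8 = (354, -207, 186.9), SP-7→SP-9 = (240, 250, -0.2).
Normal n = (SP-7→SP-8) × (SP-7→SP-9) = (-46683.6, 44926.8, 138180).
So ∂z/∂E = −n_x/n_z = 0.33784629 and ∂z/∂N = −n_y/n_z = −0.32513244.
Intercept c from SP-7: 198.7 − 236872.82 + 1665269.81 = 1428595.70.
At (701015, 5122097): z = 236835.3 − 1665359.9 + 1428595.70 = 71.1 m.

71 m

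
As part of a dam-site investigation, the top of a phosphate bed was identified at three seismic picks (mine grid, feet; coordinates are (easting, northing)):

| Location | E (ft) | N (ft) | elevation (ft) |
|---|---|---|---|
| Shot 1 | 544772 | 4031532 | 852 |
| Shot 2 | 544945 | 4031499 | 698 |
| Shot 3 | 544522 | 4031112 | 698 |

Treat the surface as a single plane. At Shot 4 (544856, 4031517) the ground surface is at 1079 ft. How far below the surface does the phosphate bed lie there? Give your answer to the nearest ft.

301 ft

Two edge vectors: Shot 1→Shot 2 = (173, -33, -154), Shot 1→Shot 3 = (-250, -420, -154).
Normal n = (Shot 1→Shot 2) × (Shot 1→Shot 3) = (-59598, 65142, -80910).
So ∂z/∂E = −n_x/n_z = −0.73659622 and ∂z/∂N = −n_y/n_z = 0.80511680.
Intercept c from Shot 1: 852 + 401276.99 − 3245854.13 = −2843725.13.
At (544856, 4031517): z_contact = −401338.9 + 3245842.1 − 2843725.13 = 778.0 ft.
Depth below ground = 1079 − 778.0 = 301 ft.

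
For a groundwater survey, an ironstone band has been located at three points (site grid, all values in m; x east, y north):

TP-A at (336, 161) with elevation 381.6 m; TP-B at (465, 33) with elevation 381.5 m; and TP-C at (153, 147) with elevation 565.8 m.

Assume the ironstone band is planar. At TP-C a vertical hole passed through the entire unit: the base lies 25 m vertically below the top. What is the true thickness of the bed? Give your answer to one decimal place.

Two edge vectors: TP-A→TP-B = (129, -128, -0.1), TP-A→TP-C = (-183, -14, 184.2).
Normal n = (TP-A→TP-B) × (TP-A→TP-C) = (-23579, -23743.5, -25230).
So ∂z/∂x = −n_x/n_z = −0.93456 and ∂z/∂y = −n_y/n_z = −0.94108.
|∇z| = √(a²+b²) = 1.32629, so dip δ = arctan(1.32629) = 52.98°.
True thickness = vertical thickness × cos δ = 25 × cos 52.98° = 15.1 m.

15.1 m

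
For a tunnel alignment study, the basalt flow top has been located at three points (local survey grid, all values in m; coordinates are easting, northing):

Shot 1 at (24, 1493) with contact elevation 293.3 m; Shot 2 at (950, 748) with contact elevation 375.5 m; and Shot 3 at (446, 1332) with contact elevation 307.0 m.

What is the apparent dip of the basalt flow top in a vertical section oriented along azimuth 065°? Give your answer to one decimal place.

Let the plane be z = a·easting + b·northing + c.
Shot 2−Shot 1: 926a − 745b = 82.2;  Shot 3−Shot 1: 422a − 161b = 13.7.
Solving gives a = −0.01832, b = −0.13310.
Unit vector along 065° is (sin 65°, cos 65°) = (0.9063, 0.4226).
Slope in that direction = a·(0.9063) + b·(0.4226) = −0.07285.
Apparent dip = arctan|0.07285| = 4.2° (true dip is 7.7°, so apparent ≤ true as expected).

4.2°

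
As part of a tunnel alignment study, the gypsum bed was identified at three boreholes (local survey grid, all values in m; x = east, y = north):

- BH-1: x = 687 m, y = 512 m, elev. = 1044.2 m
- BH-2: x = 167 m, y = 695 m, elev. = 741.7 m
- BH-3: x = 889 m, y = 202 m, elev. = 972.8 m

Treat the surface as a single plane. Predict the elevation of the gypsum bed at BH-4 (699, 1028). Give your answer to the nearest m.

Two edge vectors: BH-1→BH-2 = (-520, 183, -302.5), BH-1→BH-3 = (202, -310, -71.4).
Normal n = (BH-1→BH-2) × (BH-1→BH-3) = (-106841.2, -98233, 124234).
So ∂z/∂x = −n_x/n_z = 0.86000 and ∂z/∂y = −n_y/n_z = 0.79071.
Intercept c from BH-1: 1044.2 − 590.82 − 404.84 = 48.54.
At (699, 1028): z = 601.1 + 812.8 + 48.54 = 1462.5 m.

1463 m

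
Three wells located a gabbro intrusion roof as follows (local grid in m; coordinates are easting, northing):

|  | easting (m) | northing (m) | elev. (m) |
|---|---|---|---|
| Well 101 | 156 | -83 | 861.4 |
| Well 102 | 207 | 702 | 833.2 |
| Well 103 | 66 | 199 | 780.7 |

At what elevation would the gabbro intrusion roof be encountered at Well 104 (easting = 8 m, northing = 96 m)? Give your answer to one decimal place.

Let the plane be z = a·easting + b·northing + c.
Well 102−Well 101: 51a + 785b = −28.2;  Well 103−Well 101: −90a + 282b = −80.7.
Solving gives a = 0.65149, b = −0.07825.
Then c = 861.4 − a·156 − b·-83 = 753.27.
At (8, 96): z = 5.2 − 7.5 + 753.27 = 751.0 m.

751.0 m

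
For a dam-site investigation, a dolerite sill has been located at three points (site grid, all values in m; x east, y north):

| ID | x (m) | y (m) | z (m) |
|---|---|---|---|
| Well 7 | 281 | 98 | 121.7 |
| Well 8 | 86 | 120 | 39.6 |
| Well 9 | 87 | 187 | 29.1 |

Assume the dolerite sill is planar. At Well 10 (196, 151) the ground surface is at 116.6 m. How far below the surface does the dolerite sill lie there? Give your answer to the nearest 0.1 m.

37.8 m

Two edge vectors: Well 7→Well 8 = (-195, 22, -82.1), Well 7→Well 9 = (-194, 89, -92.6).
Normal n = (Well 7→Well 8) × (Well 7→Well 9) = (5269.7, -2129.6, -13087).
So ∂z/∂x = −n_x/n_z = 0.40267 and ∂z/∂y = −n_y/n_z = −0.16273.
Intercept c from Well 7: 121.7 − 113.15 + 15.95 = 24.50.
At (196, 151): z_contact = 78.92 − 24.57 + 24.50 = 78.85 m.
Depth below ground = 116.6 − 78.85 = 37.8 m.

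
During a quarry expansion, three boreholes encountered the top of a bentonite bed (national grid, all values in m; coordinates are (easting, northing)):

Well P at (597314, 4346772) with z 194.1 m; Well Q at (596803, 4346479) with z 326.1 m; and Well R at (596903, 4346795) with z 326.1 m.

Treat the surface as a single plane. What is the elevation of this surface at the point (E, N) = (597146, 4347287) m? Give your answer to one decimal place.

Let the plane be z = a·E + b·N + c.
Well Q−Well P: −511a − 293b = 132;  Well R−Well P: −411a + 23b = 132.
Solving gives a = −0.315579228, b = 0.099866844.
Then c = 194.1 − a·597314 − b·4346772 = −245404.41.
At (597146, 4347287): z = −188446.9 + 434149.8 − 245404.41 = 298.5 m.

298.5 m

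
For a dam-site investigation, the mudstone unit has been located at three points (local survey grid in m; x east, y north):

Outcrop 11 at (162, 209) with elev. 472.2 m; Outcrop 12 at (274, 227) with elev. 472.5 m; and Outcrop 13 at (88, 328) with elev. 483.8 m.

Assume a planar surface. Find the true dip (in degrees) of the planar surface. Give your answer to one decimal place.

5.2°

Let the plane be z = a·x + b·y + c.
Outcrop 12−Outcrop 11: 112a + 18b = 0.3;  Outcrop 13−Outcrop 11: −74a + 119b = 11.6.
Solving gives a = −0.01181, b = 0.09014.
Gradient magnitude |∇z| = √(a² + b²) = √(0.00014 + 0.00812) = 0.09091.
True dip = arctan(0.09091) = 5.2°, dipping toward S (azimuth ≈ 173°).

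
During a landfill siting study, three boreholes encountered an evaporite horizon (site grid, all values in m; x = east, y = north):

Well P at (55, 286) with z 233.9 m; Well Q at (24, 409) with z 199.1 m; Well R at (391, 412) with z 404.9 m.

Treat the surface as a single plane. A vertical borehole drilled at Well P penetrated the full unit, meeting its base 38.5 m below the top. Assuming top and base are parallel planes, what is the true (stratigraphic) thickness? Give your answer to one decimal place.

33.3 m

Two edge vectors: Well P→Well Q = (-31, 123, -34.8), Well P→Well R = (336, 126, 171).
Normal n = (Well P→Well Q) × (Well P→Well R) = (25417.8, -6391.8, -45234).
So ∂z/∂x = −n_x/n_z = 0.56192 and ∂z/∂y = −n_y/n_z = −0.14131.
|∇z| = √(a²+b²) = 0.57941, so dip δ = arctan(0.57941) = 30.09°.
True thickness = vertical thickness × cos δ = 38.5 × cos 30.09° = 33.3 m.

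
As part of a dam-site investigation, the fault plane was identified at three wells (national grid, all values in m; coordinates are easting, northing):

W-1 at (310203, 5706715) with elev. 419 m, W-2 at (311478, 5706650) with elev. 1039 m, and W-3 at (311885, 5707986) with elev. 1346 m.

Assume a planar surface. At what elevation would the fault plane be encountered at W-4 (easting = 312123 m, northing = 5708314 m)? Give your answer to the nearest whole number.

Let the plane be z = a·easting + b·northing + c.
W-2−W-1: 1275a − 65b = 620;  W-3−W-1: 1682a + 1271b = 927.
Solving gives a = 0.49037347, b = 0.08040269.
Then c = 419 − a·310203 − b·5706715 = −610531.57.
At (312123, 5708314): z = 153056.8 + 458963.8 − 610531.57 = 1489.1 m.

1489 m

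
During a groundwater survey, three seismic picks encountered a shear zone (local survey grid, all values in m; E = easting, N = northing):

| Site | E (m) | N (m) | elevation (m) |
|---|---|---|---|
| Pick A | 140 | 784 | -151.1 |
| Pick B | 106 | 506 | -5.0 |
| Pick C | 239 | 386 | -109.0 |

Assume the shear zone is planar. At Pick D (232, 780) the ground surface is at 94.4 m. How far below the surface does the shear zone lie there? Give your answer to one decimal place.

348.0 m

Two edge vectors: Pick A→Pick B = (-34, -278, 146.1), Pick A→Pick C = (99, -398, 42.1).
Normal n = (Pick A→Pick B) × (Pick A→Pick C) = (46444, 15895.3, 41054).
So ∂z/∂E = −n_x/n_z = −1.13129 and ∂z/∂N = −n_y/n_z = −0.38718.
Intercept c from Pick A: -151.1 + 158.38 + 303.55 = 310.83.
At (232, 780): z_contact = −262.46 − 302.00 + 310.83 = -253.63 m.
Depth below ground = 94.4 − (-253.63) = 348.0 m.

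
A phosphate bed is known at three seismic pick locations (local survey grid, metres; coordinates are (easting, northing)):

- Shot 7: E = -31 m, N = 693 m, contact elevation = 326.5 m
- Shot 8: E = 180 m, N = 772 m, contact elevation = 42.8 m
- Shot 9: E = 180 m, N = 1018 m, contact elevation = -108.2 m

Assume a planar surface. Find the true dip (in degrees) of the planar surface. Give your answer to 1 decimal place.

Two edge vectors: Shot 7→Shot 8 = (211, 79, -283.7), Shot 7→Shot 9 = (211, 325, -434.7).
Normal n = (Shot 7→Shot 8) × (Shot 7→Shot 9) = (57861.2, 31861, 51906).
So ∂z/∂E = −n_x/n_z = −1.11473 and ∂z/∂N = −n_y/n_z = −0.61382.
Gradient magnitude |∇z| = √(a² + b²) = √(1.24262 + 0.37678) = 1.27256.
True dip = arctan(1.27256) = 51.8°, dipping toward ENE (azimuth ≈ 061°).

51.8°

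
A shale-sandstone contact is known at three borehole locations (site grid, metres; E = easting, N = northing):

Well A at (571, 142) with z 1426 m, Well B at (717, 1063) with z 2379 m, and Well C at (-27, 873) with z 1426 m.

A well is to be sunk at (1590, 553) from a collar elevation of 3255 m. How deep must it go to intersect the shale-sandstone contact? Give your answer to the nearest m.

Let the plane be z = a·E + b·N + c.
Well B−Well A: 146a + 921b = 953;  Well C−Well A: −598a + 731b = 0.
Solving gives a = 1.05956, b = 0.86678.
Then c = 1426 − a·571 − b·142 = 697.91.
At (1590, 553): z_contact = 1684.7 + 479.3 + 697.91 = 2861.9 m.
Depth below ground = 3255 − 2861.9 = 393 m.

393 m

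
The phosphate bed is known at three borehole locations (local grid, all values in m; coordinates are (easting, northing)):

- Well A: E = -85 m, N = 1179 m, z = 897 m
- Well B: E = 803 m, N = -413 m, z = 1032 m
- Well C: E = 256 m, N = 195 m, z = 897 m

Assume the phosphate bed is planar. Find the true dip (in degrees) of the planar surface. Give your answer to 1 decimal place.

Let the plane be z = a·E + b·N + c.
Well B−Well A: 888a − 1592b = 135;  Well C−Well A: 341a − 984b = 0.
Solving gives a = 0.40143, b = 0.13911.
Gradient magnitude |∇z| = √(a² + b²) = √(0.16114 + 0.01935) = 0.42485.
True dip = arctan(0.42485) = 23.0°, dipping toward WSW (azimuth ≈ 251°).

23.0°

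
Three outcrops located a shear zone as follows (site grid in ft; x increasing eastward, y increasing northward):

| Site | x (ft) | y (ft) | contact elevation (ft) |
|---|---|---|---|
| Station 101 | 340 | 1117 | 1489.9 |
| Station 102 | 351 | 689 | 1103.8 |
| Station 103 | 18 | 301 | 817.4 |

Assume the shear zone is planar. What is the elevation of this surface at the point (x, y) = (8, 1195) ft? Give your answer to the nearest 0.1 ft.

1621.5 ft

Let the plane be z = a·x + b·y + c.
Station 102−Station 101: 11a − 428b = −386.1;  Station 103−Station 101: −322a − 816b = −672.5.
Solving gives a = −0.185484, b = 0.897336.
Then c = 1489.9 − a·340 − b·1117 = 550.64.
At (8, 1195): z = −1.5 + 1072.3 + 550.64 = 1621.5 ft.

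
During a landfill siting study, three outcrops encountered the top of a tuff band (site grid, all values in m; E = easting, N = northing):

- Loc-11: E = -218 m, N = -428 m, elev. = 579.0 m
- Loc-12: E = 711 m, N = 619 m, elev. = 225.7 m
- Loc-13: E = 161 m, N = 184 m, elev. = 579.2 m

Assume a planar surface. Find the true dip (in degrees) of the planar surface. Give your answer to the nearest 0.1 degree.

Two edge vectors: Loc-11→Loc-12 = (929, 1047, -353.3), Loc-11→Loc-13 = (379, 612, 0.2).
Normal n = (Loc-11→Loc-12) × (Loc-11→Loc-13) = (216429, -134086.5, 171735).
So ∂z/∂E = −n_x/n_z = −1.26025 and ∂z/∂N = −n_y/n_z = 0.78078.
Gradient magnitude |∇z| = √(a² + b²) = √(1.58823 + 0.60961) = 1.48251.
True dip = arctan(1.48251) = 56.0°, dipping toward ESE (azimuth ≈ 122°).

56.0°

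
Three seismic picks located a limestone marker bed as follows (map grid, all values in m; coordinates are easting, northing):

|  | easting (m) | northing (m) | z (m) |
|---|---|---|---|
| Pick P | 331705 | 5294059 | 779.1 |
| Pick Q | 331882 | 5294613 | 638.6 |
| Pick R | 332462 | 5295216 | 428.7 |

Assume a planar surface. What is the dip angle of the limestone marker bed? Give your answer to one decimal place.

14.2°

Let the plane be z = a·easting + b·northing + c.
Pick Q−Pick P: 177a + 554b = −140.5;  Pick R−Pick P: 757a + 1157b = −350.4.
Solving gives a = −0.14709, b = −0.20662.
Gradient magnitude |∇z| = √(a² + b²) = √(0.02163 + 0.04269) = 0.25362.
True dip = arctan(0.25362) = 14.2°, dipping toward NE (azimuth ≈ 035°).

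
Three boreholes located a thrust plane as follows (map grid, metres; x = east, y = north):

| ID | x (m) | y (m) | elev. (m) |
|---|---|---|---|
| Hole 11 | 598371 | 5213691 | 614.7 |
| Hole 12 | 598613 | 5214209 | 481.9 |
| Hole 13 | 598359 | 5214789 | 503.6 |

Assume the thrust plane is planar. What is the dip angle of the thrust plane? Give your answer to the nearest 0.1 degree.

18.8°

Two edge vectors: Hole 11→Hole 12 = (242, 518, -132.8), Hole 11→Hole 13 = (-12, 1098, -111.1).
Normal n = (Hole 11→Hole 12) × (Hole 11→Hole 13) = (88264.6, 28479.8, 271932).
So ∂z/∂x = −n_x/n_z = −0.32458 and ∂z/∂y = −n_y/n_z = −0.10473.
Gradient magnitude |∇z| = √(a² + b²) = √(0.10535 + 0.01097) = 0.34106.
True dip = arctan(0.34106) = 18.8°, dipping toward ENE (azimuth ≈ 072°).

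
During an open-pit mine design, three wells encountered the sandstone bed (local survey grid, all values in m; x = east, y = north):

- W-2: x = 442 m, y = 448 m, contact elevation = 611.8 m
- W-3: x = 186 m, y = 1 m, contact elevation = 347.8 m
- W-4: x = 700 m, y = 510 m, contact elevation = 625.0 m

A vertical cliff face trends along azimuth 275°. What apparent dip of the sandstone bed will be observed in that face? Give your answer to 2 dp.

9.18°

Two edge vectors: W-2→W-3 = (-256, -447, -264), W-2→W-4 = (258, 62, 13.2).
Normal n = (W-2→W-3) × (W-2→W-4) = (10467.6, -64732.8, 99454).
So ∂z/∂x = −n_x/n_z = −0.10525 and ∂z/∂y = −n_y/n_z = 0.65088.
Unit vector along 275° is (sin 275°, cos 275°) = (-0.9962, 0.0872).
Slope in that direction = a·(-0.9962) + b·(0.0872) = 0.16158.
Apparent dip = arctan|0.16158| = 9.18° (true dip is 33.4°, so apparent ≤ true as expected).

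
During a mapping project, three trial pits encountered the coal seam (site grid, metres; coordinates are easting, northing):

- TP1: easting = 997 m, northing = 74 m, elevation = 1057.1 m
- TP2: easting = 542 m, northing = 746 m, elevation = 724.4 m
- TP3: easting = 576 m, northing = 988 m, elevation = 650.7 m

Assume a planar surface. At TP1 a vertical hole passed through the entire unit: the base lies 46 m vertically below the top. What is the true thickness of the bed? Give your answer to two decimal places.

42.56 m

Two edge vectors: TP1→TP2 = (-455, 672, -332.7), TP1→TP3 = (-421, 914, -406.4).
Normal n = (TP1→TP2) × (TP1→TP3) = (30987, -44845.3, -132958).
So ∂z/∂easting = −n_x/n_z = 0.23306 and ∂z/∂northing = −n_y/n_z = −0.33729.
|∇z| = √(a²+b²) = 0.40998, so dip δ = arctan(0.40998) = 22.29°.
True thickness = vertical thickness × cos δ = 46 × cos 22.29° = 42.56 m.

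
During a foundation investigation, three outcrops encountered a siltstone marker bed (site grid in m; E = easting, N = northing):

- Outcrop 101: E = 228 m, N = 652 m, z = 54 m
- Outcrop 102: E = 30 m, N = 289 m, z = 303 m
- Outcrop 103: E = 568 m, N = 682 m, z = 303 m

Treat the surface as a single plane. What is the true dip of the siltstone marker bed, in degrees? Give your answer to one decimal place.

Two edge vectors: Outcrop 101→Outcrop 102 = (-198, -363, 249), Outcrop 101→Outcrop 103 = (340, 30, 249).
Normal n = (Outcrop 101→Outcrop 102) × (Outcrop 101→Outcrop 103) = (-97857, 133962, 117480).
So ∂z/∂E = −n_x/n_z = 0.83297 and ∂z/∂N = −n_y/n_z = −1.14030.
Gradient magnitude |∇z| = √(a² + b²) = √(0.69383 + 1.30028) = 1.41213.
True dip = arctan(1.41213) = 54.7°, dipping toward NW (azimuth ≈ 324°).

54.7°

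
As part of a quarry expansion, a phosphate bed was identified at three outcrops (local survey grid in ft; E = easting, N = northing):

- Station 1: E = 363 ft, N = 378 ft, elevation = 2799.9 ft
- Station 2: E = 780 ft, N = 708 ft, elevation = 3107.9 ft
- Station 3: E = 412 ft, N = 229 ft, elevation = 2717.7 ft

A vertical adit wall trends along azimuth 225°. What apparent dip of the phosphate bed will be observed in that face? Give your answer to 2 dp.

31.60°

Two edge vectors: Station 1→Station 2 = (417, 330, 308), Station 1→Station 3 = (49, -149, -82.2).
Normal n = (Station 1→Station 2) × (Station 1→Station 3) = (18766, 49369.4, -78303).
So ∂z/∂E = −n_x/n_z = 0.23966 and ∂z/∂N = −n_y/n_z = 0.63049.
Unit vector along 225° is (sin 225°, cos 225°) = (-0.7071, -0.7071).
Slope in that direction = a·(-0.7071) + b·(-0.7071) = −0.61529.
Apparent dip = arctan|0.61529| = 31.60° (true dip is 34.0°, so apparent ≤ true as expected).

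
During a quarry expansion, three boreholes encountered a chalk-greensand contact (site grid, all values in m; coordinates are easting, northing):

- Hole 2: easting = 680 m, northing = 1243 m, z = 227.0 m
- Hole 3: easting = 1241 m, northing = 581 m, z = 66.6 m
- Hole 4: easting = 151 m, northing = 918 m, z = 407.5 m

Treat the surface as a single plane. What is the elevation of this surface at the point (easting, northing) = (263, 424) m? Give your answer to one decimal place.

386.6 m

Let the plane be z = a·easting + b·northing + c.
Hole 3−Hole 2: 561a − 662b = −160.4;  Hole 4−Hole 2: −529a − 325b = 180.5.
Solving gives a = −0.322279, b = −0.030814.
Then c = 227 − a·680 − b·1243 = 484.45.
At (263, 424): z = −84.8 − 13.1 + 484.45 = 386.6 m.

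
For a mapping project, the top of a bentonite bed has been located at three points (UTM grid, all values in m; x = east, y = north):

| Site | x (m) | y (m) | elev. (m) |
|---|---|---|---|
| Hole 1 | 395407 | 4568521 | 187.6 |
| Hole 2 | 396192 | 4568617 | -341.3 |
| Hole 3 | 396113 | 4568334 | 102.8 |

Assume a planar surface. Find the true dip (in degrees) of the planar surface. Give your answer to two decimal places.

56.56°

Two edge vectors: Hole 1→Hole 2 = (785, 96, -528.9), Hole 1→Hole 3 = (706, -187, -84.8).
Normal n = (Hole 1→Hole 2) × (Hole 1→Hole 3) = (-107045.1, -306835.4, -214571).
So ∂z/∂x = −n_x/n_z = −0.49888 and ∂z/∂y = −n_y/n_z = −1.42999.
Gradient magnitude |∇z| = √(a² + b²) = √(0.24888 + 2.04488) = 1.51452.
True dip = arctan(1.51452) = 56.56°, dipping toward NNE (azimuth ≈ 019°).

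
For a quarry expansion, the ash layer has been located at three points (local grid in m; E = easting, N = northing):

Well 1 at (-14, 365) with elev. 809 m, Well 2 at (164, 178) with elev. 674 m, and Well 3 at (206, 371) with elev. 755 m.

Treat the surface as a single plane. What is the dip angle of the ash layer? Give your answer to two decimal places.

Two edge vectors: Well 1→Well 2 = (178, -187, -135), Well 1→Well 3 = (220, 6, -54).
Normal n = (Well 1→Well 2) × (Well 1→Well 3) = (10908, -20088, 42208).
So ∂z/∂E = −n_x/n_z = −0.25843 and ∂z/∂N = −n_y/n_z = 0.47593.
Gradient magnitude |∇z| = √(a² + b²) = √(0.06679 + 0.22651) = 0.54157.
True dip = arctan(0.54157) = 28.44°, dipping toward SSE (azimuth ≈ 151°).

28.44°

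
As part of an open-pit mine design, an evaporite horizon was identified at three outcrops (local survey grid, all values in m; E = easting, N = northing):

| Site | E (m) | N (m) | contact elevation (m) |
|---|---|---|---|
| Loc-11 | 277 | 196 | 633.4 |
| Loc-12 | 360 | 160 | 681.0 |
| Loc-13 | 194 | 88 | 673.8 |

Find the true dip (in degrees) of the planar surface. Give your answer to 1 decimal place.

Let the plane be z = a·E + b·N + c.
Loc-12−Loc-11: 83a − 36b = 47.6;  Loc-13−Loc-11: −83a − 108b = 40.4.
Solving gives a = 0.30843, b = −0.61111.
Gradient magnitude |∇z| = √(a² + b²) = √(0.09513 + 0.37346) = 0.68453.
True dip = arctan(0.68453) = 34.4°, dipping toward NNW (azimuth ≈ 333°).

34.4°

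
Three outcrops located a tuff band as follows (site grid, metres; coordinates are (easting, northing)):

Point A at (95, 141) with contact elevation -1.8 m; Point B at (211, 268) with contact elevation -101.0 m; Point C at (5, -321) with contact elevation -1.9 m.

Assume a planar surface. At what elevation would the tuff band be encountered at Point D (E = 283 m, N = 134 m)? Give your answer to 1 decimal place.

-207.7 m

Two edge vectors: Point A→Point B = (116, 127, -99.2), Point A→Point C = (-90, -462, -0.1).
Normal n = (Point A→Point B) × (Point A→Point C) = (-45843.1, 8939.6, -42162).
So ∂z/∂E = −n_x/n_z = −1.08731 and ∂z/∂N = −n_y/n_z = 0.21203.
Intercept c from Point A: -1.8 + 103.29 − 29.90 = 71.60.
At (283, 134): z = −307.7 + 28.4 + 71.60 = -207.7 m.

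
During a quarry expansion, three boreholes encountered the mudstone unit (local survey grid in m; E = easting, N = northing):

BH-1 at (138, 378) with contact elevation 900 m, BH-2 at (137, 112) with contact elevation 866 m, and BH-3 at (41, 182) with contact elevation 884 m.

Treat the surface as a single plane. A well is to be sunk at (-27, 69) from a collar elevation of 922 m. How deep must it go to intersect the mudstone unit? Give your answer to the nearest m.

46 m

Two edge vectors: BH-1→BH-2 = (-1, -266, -34), BH-1→BH-3 = (-97, -196, -16).
Normal n = (BH-1→BH-2) × (BH-1→BH-3) = (-2408, 3282, -25606).
So ∂z/∂E = −n_x/n_z = −0.09404 and ∂z/∂N = −n_y/n_z = 0.12817.
Intercept c from BH-1: 900 + 12.98 − 48.45 = 864.53.
At (-27, 69): z_contact = 2.5 + 8.8 + 864.53 = 875.9 m.
Depth below ground = 922 − 875.9 = 46 m.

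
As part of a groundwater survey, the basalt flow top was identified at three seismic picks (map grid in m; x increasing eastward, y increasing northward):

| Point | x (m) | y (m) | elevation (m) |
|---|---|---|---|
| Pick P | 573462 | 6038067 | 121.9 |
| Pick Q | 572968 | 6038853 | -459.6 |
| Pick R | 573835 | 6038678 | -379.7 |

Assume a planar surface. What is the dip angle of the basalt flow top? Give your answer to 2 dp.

Two edge vectors: Pick P→Pick Q = (-494, 786, -581.5), Pick P→Pick R = (373, 611, -501.6).
Normal n = (Pick P→Pick Q) × (Pick P→Pick R) = (-38961.1, -464689.9, -595012).
So ∂z/∂x = −n_x/n_z = −0.06548 and ∂z/∂y = −n_y/n_z = −0.78098.
Gradient magnitude |∇z| = √(a² + b²) = √(0.00429 + 0.60992) = 0.78372.
True dip = arctan(0.78372) = 38.09°, dipping toward N (azimuth ≈ 005°).

38.09°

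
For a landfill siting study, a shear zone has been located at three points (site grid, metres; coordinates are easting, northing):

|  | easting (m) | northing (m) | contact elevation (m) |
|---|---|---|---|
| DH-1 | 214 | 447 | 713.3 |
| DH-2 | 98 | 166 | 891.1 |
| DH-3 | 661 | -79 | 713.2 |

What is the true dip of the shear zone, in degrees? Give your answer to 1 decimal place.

Let the plane be z = a·easting + b·northing + c.
DH-2−DH-1: −116a − 281b = 177.8;  DH-3−DH-1: 447a − 526b = −0.1.
Solving gives a = −0.50128, b = −0.42580.
Gradient magnitude |∇z| = √(a² + b²) = √(0.25128 + 0.18131) = 0.65772.
True dip = arctan(0.65772) = 33.3°, dipping toward NE (azimuth ≈ 050°).

33.3°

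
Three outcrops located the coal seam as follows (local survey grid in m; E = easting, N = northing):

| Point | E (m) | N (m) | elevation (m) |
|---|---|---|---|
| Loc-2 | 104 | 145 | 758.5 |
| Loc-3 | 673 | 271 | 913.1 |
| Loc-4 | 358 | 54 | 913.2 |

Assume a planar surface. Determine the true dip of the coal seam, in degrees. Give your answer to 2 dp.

35.24°

Two edge vectors: Loc-2→Loc-3 = (569, 126, 154.6), Loc-2→Loc-4 = (254, -91, 154.7).
Normal n = (Loc-2→Loc-3) × (Loc-2→Loc-4) = (33560.8, -48755.9, -83783).
So ∂z/∂E = −n_x/n_z = 0.40057 and ∂z/∂N = −n_y/n_z = −0.58193.
Gradient magnitude |∇z| = √(a² + b²) = √(0.16045 + 0.33864) = 0.70647.
True dip = arctan(0.70647) = 35.24°, dipping toward NW (azimuth ≈ 325°).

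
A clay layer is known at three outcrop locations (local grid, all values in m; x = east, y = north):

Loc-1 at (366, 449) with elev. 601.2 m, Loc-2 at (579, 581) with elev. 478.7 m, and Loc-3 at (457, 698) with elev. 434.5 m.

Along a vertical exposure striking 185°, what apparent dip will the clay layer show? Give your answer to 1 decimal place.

31.4°

Two edge vectors: Loc-1→Loc-2 = (213, 132, -122.5), Loc-1→Loc-3 = (91, 249, -166.7).
Normal n = (Loc-1→Loc-2) × (Loc-1→Loc-3) = (8498.1, 24359.6, 41025).
So ∂z/∂x = −n_x/n_z = −0.20714 and ∂z/∂y = −n_y/n_z = −0.59377.
Unit vector along 185° is (sin 185°, cos 185°) = (-0.0872, -0.9962).
Slope in that direction = a·(-0.0872) + b·(-0.9962) = 0.60957.
Apparent dip = arctan|0.60957| = 31.4° (true dip is 32.2°, so apparent ≤ true as expected).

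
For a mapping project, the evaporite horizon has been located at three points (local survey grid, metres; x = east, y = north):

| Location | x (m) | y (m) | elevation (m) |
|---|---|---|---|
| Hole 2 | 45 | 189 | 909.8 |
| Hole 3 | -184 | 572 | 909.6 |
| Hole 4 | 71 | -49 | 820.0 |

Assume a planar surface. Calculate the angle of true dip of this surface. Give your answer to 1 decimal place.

Let the plane be z = a·x + b·y + c.
Hole 3−Hole 2: −229a + 383b = −0.2;  Hole 4−Hole 2: 26a − 238b = −89.8.
Solving gives a = 0.77319, b = 0.46178.
Gradient magnitude |∇z| = √(a² + b²) = √(0.59782 + 0.21324) = 0.90059.
True dip = arctan(0.90059) = 42.0°, dipping toward WSW (azimuth ≈ 239°).

42.0°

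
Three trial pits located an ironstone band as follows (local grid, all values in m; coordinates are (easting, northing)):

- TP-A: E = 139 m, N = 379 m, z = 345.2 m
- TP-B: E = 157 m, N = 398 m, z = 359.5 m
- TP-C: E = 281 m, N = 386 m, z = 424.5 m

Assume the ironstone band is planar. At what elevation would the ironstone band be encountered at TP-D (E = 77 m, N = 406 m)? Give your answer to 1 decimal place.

317.6 m

Two edge vectors: TP-A→TP-B = (18, 19, 14.3), TP-A→TP-C = (142, 7, 79.3).
Normal n = (TP-A→TP-B) × (TP-A→TP-C) = (1406.6, 603.2, -2572).
So ∂z/∂E = −n_x/n_z = 0.54689 and ∂z/∂N = −n_y/n_z = 0.23453.
Intercept c from TP-A: 345.2 − 76.02 − 88.89 = 180.30.
At (77, 406): z = 42.1 + 95.2 + 180.30 = 317.6 m.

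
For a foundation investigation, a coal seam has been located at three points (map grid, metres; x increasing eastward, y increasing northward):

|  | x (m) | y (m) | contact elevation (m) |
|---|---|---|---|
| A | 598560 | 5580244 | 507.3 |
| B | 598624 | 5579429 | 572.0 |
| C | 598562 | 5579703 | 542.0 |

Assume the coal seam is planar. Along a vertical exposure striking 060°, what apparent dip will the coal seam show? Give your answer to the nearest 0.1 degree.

Two edge vectors: A→B = (64, -815, 64.7), A→C = (2, -541, 34.7).
Normal n = (A→B) × (A→C) = (6722.2, -2091.4, -32994).
So ∂z/∂x = −n_x/n_z = 0.20374 and ∂z/∂y = −n_y/n_z = −0.06339.
Unit vector along 060° is (sin 60°, cos 60°) = (0.8660, 0.5000).
Slope in that direction = a·(0.8660) + b·(0.5000) = 0.14475.
Apparent dip = arctan|0.14475| = 8.2° (true dip is 12.0°, so apparent ≤ true as expected).

8.2°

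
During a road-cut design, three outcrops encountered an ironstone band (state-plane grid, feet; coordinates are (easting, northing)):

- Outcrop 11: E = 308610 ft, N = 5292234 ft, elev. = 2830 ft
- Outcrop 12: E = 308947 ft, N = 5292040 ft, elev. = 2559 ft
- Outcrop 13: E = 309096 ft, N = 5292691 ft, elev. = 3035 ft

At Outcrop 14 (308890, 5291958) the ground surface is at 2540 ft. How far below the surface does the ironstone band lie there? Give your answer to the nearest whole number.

28 ft

Let the plane be z = a·E + b·N + c.
Outcrop 12−Outcrop 11: 337a − 194b = −271;  Outcrop 13−Outcrop 11: 486a + 457b = 205.
Solving gives a = −0.33862010, b = 0.80868571.
Then c = 2830 − a·308610 − b·5292234 = −4172422.44.
At (308890, 5291958): z_contact = −104596.4 + 4279530.8 − 4172422.44 = 2512.0 ft.
Depth below ground = 2540 − 2512.0 = 28 ft.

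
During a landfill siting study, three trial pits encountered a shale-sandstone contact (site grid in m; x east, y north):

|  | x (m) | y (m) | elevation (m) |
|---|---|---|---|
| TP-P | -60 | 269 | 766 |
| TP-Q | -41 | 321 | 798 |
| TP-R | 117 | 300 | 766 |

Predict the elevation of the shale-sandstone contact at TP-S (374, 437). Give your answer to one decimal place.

826.5 m

Two edge vectors: TP-P→TP-Q = (19, 52, 32), TP-P→TP-R = (177, 31, 0).
Normal n = (TP-P→TP-Q) × (TP-P→TP-R) = (-992, 5664, -8615).
So ∂z/∂x = −n_x/n_z = −0.11515 and ∂z/∂y = −n_y/n_z = 0.65746.
Intercept c from TP-P: 766 − 6.91 − 176.86 = 582.23.
At (374, 437): z = −43.1 + 287.3 + 582.23 = 826.5 m.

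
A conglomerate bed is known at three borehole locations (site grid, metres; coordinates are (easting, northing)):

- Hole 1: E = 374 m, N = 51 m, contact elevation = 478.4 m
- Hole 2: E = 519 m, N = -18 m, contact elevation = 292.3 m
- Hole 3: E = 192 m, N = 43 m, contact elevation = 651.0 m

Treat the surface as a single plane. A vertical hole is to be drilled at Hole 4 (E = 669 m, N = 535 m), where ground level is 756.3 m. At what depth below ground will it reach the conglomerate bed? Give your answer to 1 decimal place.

Two edge vectors: Hole 1→Hole 2 = (145, -69, -186.1), Hole 1→Hole 3 = (-182, -8, 172.6).
Normal n = (Hole 1→Hole 2) × (Hole 1→Hole 3) = (-13398.2, 8843.2, -13718).
So ∂z/∂E = −n_x/n_z = −0.97669 and ∂z/∂N = −n_y/n_z = 0.64464.
Intercept c from Hole 1: 478.4 + 365.28 − 32.88 = 810.80.
At (669, 535): z_contact = −653.40 + 344.88 + 810.80 = 502.28 m.
Depth below ground = 756.3 − 502.28 = 254.0 m.

254.0 m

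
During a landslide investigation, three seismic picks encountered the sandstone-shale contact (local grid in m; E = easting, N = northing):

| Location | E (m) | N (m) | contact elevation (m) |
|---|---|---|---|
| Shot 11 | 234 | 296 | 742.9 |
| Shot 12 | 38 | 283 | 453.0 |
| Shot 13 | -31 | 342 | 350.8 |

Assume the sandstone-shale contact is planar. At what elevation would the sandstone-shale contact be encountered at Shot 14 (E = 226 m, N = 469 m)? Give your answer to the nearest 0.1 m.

Two edge vectors: Shot 11→Shot 12 = (-196, -13, -289.9), Shot 11→Shot 13 = (-265, 46, -392.1).
Normal n = (Shot 11→Shot 12) × (Shot 11→Shot 13) = (18432.7, -28.1, -12461).
So ∂z/∂E = −n_x/n_z = 1.47923 and ∂z/∂N = −n_y/n_z = −0.00226.
Intercept c from Shot 11: 742.9 − 346.14 + 0.67 = 397.43.
At (226, 469): z = 334.3 − 1.1 + 397.43 = 730.7 m.

730.7 m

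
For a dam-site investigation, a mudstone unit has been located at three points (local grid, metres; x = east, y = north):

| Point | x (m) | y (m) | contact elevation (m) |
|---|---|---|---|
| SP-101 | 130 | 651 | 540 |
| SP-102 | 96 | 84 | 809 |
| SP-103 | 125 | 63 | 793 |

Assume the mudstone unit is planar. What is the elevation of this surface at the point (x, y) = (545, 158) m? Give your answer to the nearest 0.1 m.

392.5 m

Two edge vectors: SP-101→SP-102 = (-34, -567, 269), SP-101→SP-103 = (-5, -588, 253).
Normal n = (SP-101→SP-102) × (SP-101→SP-103) = (14721, 7257, 17157).
So ∂z/∂x = −n_x/n_z = −0.85802 and ∂z/∂y = −n_y/n_z = −0.42298.
Intercept c from SP-101: 540 + 111.54 + 275.36 = 926.90.
At (545, 158): z = −467.6 − 66.8 + 926.90 = 392.5 m.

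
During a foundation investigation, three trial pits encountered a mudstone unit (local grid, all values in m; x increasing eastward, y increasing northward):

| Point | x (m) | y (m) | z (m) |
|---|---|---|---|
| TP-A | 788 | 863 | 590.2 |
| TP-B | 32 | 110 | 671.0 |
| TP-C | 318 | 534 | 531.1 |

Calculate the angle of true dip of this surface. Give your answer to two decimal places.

Let the plane be z = a·x + b·y + c.
TP-B−TP-A: −756a − 753b = 80.8;  TP-C−TP-A: −470a − 329b = −59.1.
Solving gives a = 0.67581, b = −0.78580.
Gradient magnitude |∇z| = √(a² + b²) = √(0.45672 + 0.61749) = 1.03644.
True dip = arctan(1.03644) = 46.03°, dipping toward NW (azimuth ≈ 319°).

46.03°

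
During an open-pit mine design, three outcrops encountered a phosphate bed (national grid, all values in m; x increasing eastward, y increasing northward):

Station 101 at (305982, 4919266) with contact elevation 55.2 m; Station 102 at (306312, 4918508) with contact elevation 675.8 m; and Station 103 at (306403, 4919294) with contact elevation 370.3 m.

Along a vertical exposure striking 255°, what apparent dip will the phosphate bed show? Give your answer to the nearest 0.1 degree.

32.2°

Two edge vectors: Station 101→Station 102 = (330, -758, 620.6), Station 101→Station 103 = (421, 28, 315.1).
Normal n = (Station 101→Station 102) × (Station 101→Station 103) = (-256222.6, 157289.6, 328358).
So ∂z/∂x = −n_x/n_z = 0.78031 and ∂z/∂y = −n_y/n_z = −0.47902.
Unit vector along 255° is (sin 255°, cos 255°) = (-0.9659, -0.2588).
Slope in that direction = a·(-0.9659) + b·(-0.2588) = −0.62975.
Apparent dip = arctan|0.62975| = 32.2° (true dip is 42.5°, so apparent ≤ true as expected).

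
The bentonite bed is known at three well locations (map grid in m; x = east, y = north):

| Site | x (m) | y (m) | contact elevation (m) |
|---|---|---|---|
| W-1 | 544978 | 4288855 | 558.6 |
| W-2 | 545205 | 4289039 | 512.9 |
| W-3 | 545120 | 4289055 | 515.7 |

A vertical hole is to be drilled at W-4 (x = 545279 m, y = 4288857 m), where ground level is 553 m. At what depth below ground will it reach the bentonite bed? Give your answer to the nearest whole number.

14 m

Let the plane be z = a·x + b·y + c.
W-2−W-1: 227a + 184b = −45.7;  W-3−W-1: 142a + 200b = −42.9.
Solving gives a = −0.06467414, b = −0.16858136.
Then c = 558.6 − a·544978 − b·4288855 = 758825.60.
At (545279, 4288857): z_contact = −35265.4 − 723021.4 + 758825.60 = 538.8 m.
Depth below ground = 553 − 538.8 = 14 m.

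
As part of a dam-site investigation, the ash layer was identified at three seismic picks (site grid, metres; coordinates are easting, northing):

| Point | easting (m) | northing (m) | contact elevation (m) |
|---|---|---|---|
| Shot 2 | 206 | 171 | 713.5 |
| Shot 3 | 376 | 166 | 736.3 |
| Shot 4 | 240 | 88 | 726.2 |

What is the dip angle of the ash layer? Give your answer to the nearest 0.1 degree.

Let the plane be z = a·easting + b·northing + c.
Shot 3−Shot 2: 170a − 5b = 22.8;  Shot 4−Shot 2: 34a − 83b = 12.7.
Solving gives a = 0.13120, b = −0.09927.
Gradient magnitude |∇z| = √(a² + b²) = √(0.01721 + 0.00985) = 0.16452.
True dip = arctan(0.16452) = 9.3°, dipping toward NW (azimuth ≈ 307°).

9.3°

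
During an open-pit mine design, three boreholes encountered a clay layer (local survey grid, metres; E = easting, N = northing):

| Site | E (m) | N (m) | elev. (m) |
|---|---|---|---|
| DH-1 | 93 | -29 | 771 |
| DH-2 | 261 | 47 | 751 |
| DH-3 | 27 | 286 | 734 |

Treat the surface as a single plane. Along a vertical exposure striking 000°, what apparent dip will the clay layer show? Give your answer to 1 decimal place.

Let the plane be z = a·E + b·N + c.
DH-2−DH-1: 168a + 76b = −20;  DH-3−DH-1: −66a + 315b = −37.
Solving gives a = −0.06020, b = −0.13007.
Unit vector along 000° is (sin 0°, cos 0°) = (0.0000, 1.0000).
Slope in that direction = a·(0.0000) + b·(1.0000) = −0.13007.
Apparent dip = arctan|0.13007| = 7.4° (true dip is 8.2°, so apparent ≤ true as expected).

7.4°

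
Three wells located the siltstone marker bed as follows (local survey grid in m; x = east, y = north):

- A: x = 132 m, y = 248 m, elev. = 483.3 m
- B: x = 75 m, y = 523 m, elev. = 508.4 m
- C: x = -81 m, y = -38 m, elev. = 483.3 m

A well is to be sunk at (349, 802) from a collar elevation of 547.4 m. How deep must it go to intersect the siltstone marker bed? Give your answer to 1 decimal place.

Two edge vectors: A→B = (-57, 275, 25.1), A→C = (-213, -286, 0).
Normal n = (A→B) × (A→C) = (7178.6, -5346.3, 74877).
So ∂z/∂x = −n_x/n_z = −0.09587 and ∂z/∂y = −n_y/n_z = 0.07140.
Intercept c from A: 483.3 + 12.66 − 17.71 = 478.25.
At (349, 802): z_contact = −33.46 + 57.26 + 478.25 = 502.05 m.
Depth below ground = 547.4 − 502.05 = 45.3 m.

45.3 m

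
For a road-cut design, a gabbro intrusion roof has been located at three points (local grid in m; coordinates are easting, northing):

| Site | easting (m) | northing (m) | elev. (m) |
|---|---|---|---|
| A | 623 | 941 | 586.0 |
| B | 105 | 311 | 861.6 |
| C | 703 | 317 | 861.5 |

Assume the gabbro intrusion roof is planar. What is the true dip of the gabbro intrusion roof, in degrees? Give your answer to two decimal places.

23.80°

Two edge vectors: A→B = (-518, -630, 275.6), A→C = (80, -624, 275.5).
Normal n = (A→B) × (A→C) = (-1590.6, 164757, 373632).
So ∂z/∂easting = −n_x/n_z = 0.00426 and ∂z/∂northing = −n_y/n_z = −0.44096.
Gradient magnitude |∇z| = √(a² + b²) = √(0.00002 + 0.19445) = 0.44098.
True dip = arctan(0.44098) = 23.80°, dipping toward N (azimuth ≈ 359°).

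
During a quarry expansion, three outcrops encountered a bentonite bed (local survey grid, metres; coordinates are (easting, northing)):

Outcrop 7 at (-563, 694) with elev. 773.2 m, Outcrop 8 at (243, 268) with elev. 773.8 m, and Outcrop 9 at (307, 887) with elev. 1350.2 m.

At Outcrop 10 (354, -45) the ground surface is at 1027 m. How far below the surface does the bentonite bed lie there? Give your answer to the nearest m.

Let the plane be z = a·E + b·N + c.
Outcrop 8−Outcrop 7: 806a − 426b = 0.6;  Outcrop 9−Outcrop 7: 870a + 193b = 577.
Solving gives a = 0.46737, b = 0.88286.
Then c = 773.2 − a·-563 − b·694 = 423.62.
At (354, -45): z_contact = 165.4 − 39.7 + 423.62 = 549.3 m.
Depth below ground = 1027 − 549.3 = 478 m.

478 m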